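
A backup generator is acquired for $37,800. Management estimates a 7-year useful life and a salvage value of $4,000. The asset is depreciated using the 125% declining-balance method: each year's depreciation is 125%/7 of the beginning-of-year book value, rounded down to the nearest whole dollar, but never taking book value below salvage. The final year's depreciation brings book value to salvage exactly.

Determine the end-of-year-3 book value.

$20,952

Depreciable base = $37,800 − $4,000 = $33,800.
Year 1: ⌊$37,800 × 125%/7⌋ = $6,750. Book value $31,050.
Year 2: ⌊$31,050 × 125%/7⌋ = $5,544. Book value $25,506.
Year 3: ⌊$25,506 × 125%/7⌋ = $4,554. Book value $20,952.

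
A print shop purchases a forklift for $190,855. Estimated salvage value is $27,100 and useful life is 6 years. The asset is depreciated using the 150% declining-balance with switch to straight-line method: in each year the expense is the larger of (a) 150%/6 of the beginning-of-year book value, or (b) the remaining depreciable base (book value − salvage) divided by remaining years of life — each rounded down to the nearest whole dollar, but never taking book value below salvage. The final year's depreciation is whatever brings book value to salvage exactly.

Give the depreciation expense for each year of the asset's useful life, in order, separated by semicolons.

Depreciable base = $190,855 − $27,100 = $163,755.
Year 1: DB = ⌊$190,855 × 150%/6⌋ = $47,713; SL = ⌊$163,755/6⌋ = $27,292 → take DB $47,713. Book value $143,142.
Year 2: DB = ⌊$143,142 × 150%/6⌋ = $35,785; SL = ⌊$116,042/5⌋ = $23,208 → take DB $35,785. Book value $107,357.
Year 3: DB = ⌊$107,357 × 150%/6⌋ = $26,839; SL = ⌊$80,257/4⌋ = $20,064 → take DB $26,839. Book value $80,518.
Year 4: DB = ⌊$80,518 × 150%/6⌋ = $20,129; SL = ⌊$53,418/3⌋ = $17,806 → take DB $20,129. Book value $60,389.
Year 5: DB = ⌊$60,389 × 150%/6⌋ = $15,097; SL = ⌊$33,289/2⌋ = $16,644 → take SL $16,644. Book value $43,745.
Year 6 (final): $43,745 − $27,100 = $16,645. Book value $27,100.

$47,713; $35,785; $26,839; $20,129; $16,644; $16,645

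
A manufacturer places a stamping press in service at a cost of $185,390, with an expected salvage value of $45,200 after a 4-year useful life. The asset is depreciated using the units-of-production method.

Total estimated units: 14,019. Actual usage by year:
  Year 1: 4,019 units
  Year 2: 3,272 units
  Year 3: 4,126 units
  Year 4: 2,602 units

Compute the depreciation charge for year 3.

$41,260

Depreciable base = $185,390 − $45,200 = $140,190.
Rate = $140,190 / 14,019 units = $10 per unit.
Year 1: 4,019 × $10 = $40,190. Book value $145,200.
Year 2: 3,272 × $10 = $32,720. Book value $112,480.
Year 3: 4,126 × $10 = $41,260. Book value $71,220.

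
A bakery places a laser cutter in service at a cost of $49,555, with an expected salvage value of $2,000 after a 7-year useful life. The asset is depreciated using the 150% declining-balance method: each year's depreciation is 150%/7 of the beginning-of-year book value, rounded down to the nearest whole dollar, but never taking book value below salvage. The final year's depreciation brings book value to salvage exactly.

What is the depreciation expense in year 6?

Depreciable base = $49,555 − $2,000 = $47,555.
Year 1: ⌊$49,555 × 150%/7⌋ = $10,618. Book value $38,937.
Year 2: ⌊$38,937 × 150%/7⌋ = $8,343. Book value $30,594.
Year 3: ⌊$30,594 × 150%/7⌋ = $6,555. Book value $24,039.
Year 4: ⌊$24,039 × 150%/7⌋ = $5,151. Book value $18,888.
Year 5: ⌊$18,888 × 150%/7⌋ = $4,047. Book value $14,841.
Year 6: ⌊$14,841 × 150%/7⌋ = $3,180. Book value $11,661.

$3,180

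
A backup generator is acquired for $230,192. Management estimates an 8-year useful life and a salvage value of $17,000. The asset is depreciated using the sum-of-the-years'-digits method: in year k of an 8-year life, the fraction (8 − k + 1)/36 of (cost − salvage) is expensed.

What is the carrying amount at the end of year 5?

$52,532

Depreciable base = $230,192 − $17,000 = $213,192.
Sum of the years' digits = 8+7+6+5+4+3+2+1 = 36.
Year 1: $213,192 × 8/36 = $47,376. Book value $182,816.
Year 2: $213,192 × 7/36 = $41,454. Book value $141,362.
Year 3: $213,192 × 6/36 = $35,532. Book value $105,830.
Year 4: $213,192 × 5/36 = $29,610. Book value $76,220.
Year 5: $213,192 × 4/36 = $23,688. Book value $52,532.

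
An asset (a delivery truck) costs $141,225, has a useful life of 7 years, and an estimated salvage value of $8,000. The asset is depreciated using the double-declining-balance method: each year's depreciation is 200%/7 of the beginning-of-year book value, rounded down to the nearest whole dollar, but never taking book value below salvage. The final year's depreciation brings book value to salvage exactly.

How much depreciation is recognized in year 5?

Depreciable base = $141,225 − $8,000 = $133,225.
Year 1: ⌊$141,225 × 200%/7⌋ = $40,350. Book value $100,875.
Year 2: ⌊$100,875 × 200%/7⌋ = $28,821. Book value $72,054.
Year 3: ⌊$72,054 × 200%/7⌋ = $20,586. Book value $51,468.
Year 4: ⌊$51,468 × 200%/7⌋ = $14,705. Book value $36,763.
Year 5: ⌊$36,763 × 200%/7⌋ = $10,503. Book value $26,260.

$10,503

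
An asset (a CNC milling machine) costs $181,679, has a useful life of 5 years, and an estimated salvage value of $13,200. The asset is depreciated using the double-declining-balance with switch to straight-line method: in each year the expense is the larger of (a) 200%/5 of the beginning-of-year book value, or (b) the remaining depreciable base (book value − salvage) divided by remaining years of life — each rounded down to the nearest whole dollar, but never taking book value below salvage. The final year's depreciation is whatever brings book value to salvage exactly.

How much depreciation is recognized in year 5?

Depreciable base = $181,679 − $13,200 = $168,479.
Year 1: DB = ⌊$181,679 × 200%/5⌋ = $72,671; SL = ⌊$168,479/5⌋ = $33,695 → take DB $72,671. Book value $109,008.
Year 2: DB = ⌊$109,008 × 200%/5⌋ = $43,603; SL = ⌊$95,808/4⌋ = $23,952 → take DB $43,603. Book value $65,405.
Year 3: DB = ⌊$65,405 × 200%/5⌋ = $26,162; SL = ⌊$52,205/3⌋ = $17,401 → take DB $26,162. Book value $39,243.
Year 4: DB = ⌊$39,243 × 200%/5⌋ = $15,697; SL = ⌊$26,043/2⌋ = $13,021 → take DB $15,697. Book value $23,546.
Year 5 (final): $23,546 − $13,200 = $10,346. Book value $13,200.

$10,346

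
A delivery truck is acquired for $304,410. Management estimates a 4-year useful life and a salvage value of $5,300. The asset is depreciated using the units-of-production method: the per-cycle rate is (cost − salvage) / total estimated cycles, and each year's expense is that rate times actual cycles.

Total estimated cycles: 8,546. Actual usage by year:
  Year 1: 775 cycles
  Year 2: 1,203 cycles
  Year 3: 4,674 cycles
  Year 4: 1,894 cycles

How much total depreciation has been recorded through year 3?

Depreciable base = $304,410 − $5,300 = $299,110.
Rate = $299,110 / 8,546 cycles = $35 per cycle.
Year 1: 775 × $35 = $27,125. Book value $277,285.
Year 2: 1,203 × $35 = $42,105. Book value $235,180.
Year 3: 4,674 × $35 = $163,590. Book value $71,590.
Accumulated through year 3 = $304,410 − $71,590 = $232,820.

$232,820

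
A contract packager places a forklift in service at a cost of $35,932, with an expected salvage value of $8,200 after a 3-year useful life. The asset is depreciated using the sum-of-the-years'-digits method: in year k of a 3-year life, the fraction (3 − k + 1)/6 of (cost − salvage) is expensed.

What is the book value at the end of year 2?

Depreciable base = $35,932 − $8,200 = $27,732.
Sum of the years' digits = 3+2+1 = 6.
Year 1: $27,732 × 3/6 = $13,866. Book value $22,066.
Year 2: $27,732 × 2/6 = $9,244. Book value $12,822.

$12,822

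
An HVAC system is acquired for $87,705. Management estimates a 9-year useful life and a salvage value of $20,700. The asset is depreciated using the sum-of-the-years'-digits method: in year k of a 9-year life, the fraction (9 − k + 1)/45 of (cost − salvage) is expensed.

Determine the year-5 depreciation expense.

Depreciable base = $87,705 − $20,700 = $67,005.
Sum of the years' digits = 9+8+7+6+5+4+3+2+1 = 45.
Year 1: $67,005 × 9/45 = $13,401. Book value $74,304.
Year 2: $67,005 × 8/45 = $11,912. Book value $62,392.
Year 3: $67,005 × 7/45 = $10,423. Book value $51,969.
Year 4: $67,005 × 6/45 = $8,934. Book value $43,035.
Year 5: $67,005 × 5/45 = $7,445. Book value $35,590.

$7,445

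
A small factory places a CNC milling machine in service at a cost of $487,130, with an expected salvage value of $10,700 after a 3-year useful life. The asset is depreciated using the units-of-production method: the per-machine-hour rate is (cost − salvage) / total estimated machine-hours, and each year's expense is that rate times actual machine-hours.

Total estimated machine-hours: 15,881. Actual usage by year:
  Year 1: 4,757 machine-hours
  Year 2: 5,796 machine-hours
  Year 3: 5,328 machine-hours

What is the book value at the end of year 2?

Depreciable base = $487,130 − $10,700 = $476,430.
Rate = $476,430 / 15,881 machine-hours = $30 per machine-hour.
Year 1: 4,757 × $30 = $142,710. Book value $344,420.
Year 2: 5,796 × $30 = $173,880. Book value $170,540.

$170,540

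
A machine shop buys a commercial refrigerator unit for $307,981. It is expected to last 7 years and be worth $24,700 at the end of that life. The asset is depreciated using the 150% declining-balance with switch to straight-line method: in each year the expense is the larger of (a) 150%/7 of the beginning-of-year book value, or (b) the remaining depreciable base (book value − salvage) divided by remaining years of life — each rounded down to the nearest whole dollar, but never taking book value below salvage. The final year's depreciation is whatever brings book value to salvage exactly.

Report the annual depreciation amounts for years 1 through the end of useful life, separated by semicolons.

Depreciable base = $307,981 − $24,700 = $283,281.
Year 1: DB = ⌊$307,981 × 150%/7⌋ = $65,995; SL = ⌊$283,281/7⌋ = $40,468 → take DB $65,995. Book value $241,986.
Year 2: DB = ⌊$241,986 × 150%/7⌋ = $51,854; SL = ⌊$217,286/6⌋ = $36,214 → take DB $51,854. Book value $190,132.
Year 3: DB = ⌊$190,132 × 150%/7⌋ = $40,742; SL = ⌊$165,432/5⌋ = $33,086 → take DB $40,742. Book value $149,390.
Year 4: DB = ⌊$149,390 × 150%/7⌋ = $32,012; SL = ⌊$124,690/4⌋ = $31,172 → take DB $32,012. Book value $117,378.
Year 5: DB = ⌊$117,378 × 150%/7⌋ = $25,152; SL = ⌊$92,678/3⌋ = $30,892 → take SL $30,892. Book value $86,486.
Year 6: DB = ⌊$86,486 × 150%/7⌋ = $18,532; SL = ⌊$61,786/2⌋ = $30,893 → take SL $30,893. Book value $55,593.
Year 7 (final): $55,593 − $24,700 = $30,893. Book value $24,700.

$65,995; $51,854; $40,742; $32,012; $30,892; $30,893; $30,893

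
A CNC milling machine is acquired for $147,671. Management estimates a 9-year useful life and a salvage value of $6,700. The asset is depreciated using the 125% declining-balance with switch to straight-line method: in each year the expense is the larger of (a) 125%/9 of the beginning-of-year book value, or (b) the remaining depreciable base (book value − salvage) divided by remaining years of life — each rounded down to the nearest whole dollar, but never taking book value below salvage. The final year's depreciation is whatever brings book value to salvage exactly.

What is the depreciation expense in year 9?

Depreciable base = $147,671 − $6,700 = $140,971.
Year 1: DB = ⌊$147,671 × 125%/9⌋ = $20,509; SL = ⌊$140,971/9⌋ = $15,663 → take DB $20,509. Book value $127,162.
Year 2: DB = ⌊$127,162 × 125%/9⌋ = $17,661; SL = ⌊$120,462/8⌋ = $15,057 → take DB $17,661. Book value $109,501.
Year 3: DB = ⌊$109,501 × 125%/9⌋ = $15,208; SL = ⌊$102,801/7⌋ = $14,685 → take DB $15,208. Book value $94,293.
Year 4: DB = ⌊$94,293 × 125%/9⌋ = $13,096; SL = ⌊$87,593/6⌋ = $14,598 → take SL $14,598. Book value $79,695.
Year 5: DB = ⌊$79,695 × 125%/9⌋ = $11,068; SL = ⌊$72,995/5⌋ = $14,599 → take SL $14,599. Book value $65,096.
Year 6: DB = ⌊$65,096 × 125%/9⌋ = $9,041; SL = ⌊$58,396/4⌋ = $14,599 → take SL $14,599. Book value $50,497.
Year 7: DB = ⌊$50,497 × 125%/9⌋ = $7,013; SL = ⌊$43,797/3⌋ = $14,599 → take SL $14,599. Book value $35,898.
Year 8: DB = ⌊$35,898 × 125%/9⌋ = $4,985; SL = ⌊$29,198/2⌋ = $14,599 → take SL $14,599. Book value $21,299.
Year 9 (final): $21,299 − $6,700 = $14,599. Book value $6,700.

$14,599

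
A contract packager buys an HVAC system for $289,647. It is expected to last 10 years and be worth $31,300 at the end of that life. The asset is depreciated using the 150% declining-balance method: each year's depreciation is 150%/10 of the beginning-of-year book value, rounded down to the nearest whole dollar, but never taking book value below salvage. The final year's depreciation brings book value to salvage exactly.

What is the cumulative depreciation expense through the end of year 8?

$210,719

Depreciable base = $289,647 − $31,300 = $258,347.
Year 1: ⌊$289,647 × 150%/10⌋ = $43,447. Book value $246,200.
Year 2: ⌊$246,200 × 150%/10⌋ = $36,930. Book value $209,270.
Year 3: ⌊$209,270 × 150%/10⌋ = $31,390. Book value $177,880.
Year 4: ⌊$177,880 × 150%/10⌋ = $26,682. Book value $151,198.
Year 5: ⌊$151,198 × 150%/10⌋ = $22,679. Book value $128,519.
Year 6: ⌊$128,519 × 150%/10⌋ = $19,277. Book value $109,242.
Year 7: ⌊$109,242 × 150%/10⌋ = $16,386. Book value $92,856.
Year 8: ⌊$92,856 × 150%/10⌋ = $13,928. Book value $78,928.
Accumulated through year 8 = $289,647 − $78,928 = $210,719.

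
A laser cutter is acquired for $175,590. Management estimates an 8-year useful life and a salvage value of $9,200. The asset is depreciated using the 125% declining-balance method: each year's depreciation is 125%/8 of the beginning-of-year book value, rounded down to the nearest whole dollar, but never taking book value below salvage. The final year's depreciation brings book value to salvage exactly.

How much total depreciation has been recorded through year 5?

Depreciable base = $175,590 − $9,200 = $166,390.
Year 1: ⌊$175,590 × 125%/8⌋ = $27,435. Book value $148,155.
Year 2: ⌊$148,155 × 125%/8⌋ = $23,149. Book value $125,006.
Year 3: ⌊$125,006 × 125%/8⌋ = $19,532. Book value $105,474.
Year 4: ⌊$105,474 × 125%/8⌋ = $16,480. Book value $88,994.
Year 5: ⌊$88,994 × 125%/8⌋ = $13,905. Book value $75,089.
Accumulated through year 5 = $175,590 − $75,089 = $100,501.

$100,501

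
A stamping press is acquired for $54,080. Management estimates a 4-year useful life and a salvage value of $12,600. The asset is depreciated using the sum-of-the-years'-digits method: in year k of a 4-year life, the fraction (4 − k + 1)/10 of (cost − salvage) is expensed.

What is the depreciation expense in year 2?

$12,444

Depreciable base = $54,080 − $12,600 = $41,480.
Sum of the years' digits = 4+3+2+1 = 10.
Year 1: $41,480 × 4/10 = $16,592. Book value $37,488.
Year 2: $41,480 × 3/10 = $12,444. Book value $25,044.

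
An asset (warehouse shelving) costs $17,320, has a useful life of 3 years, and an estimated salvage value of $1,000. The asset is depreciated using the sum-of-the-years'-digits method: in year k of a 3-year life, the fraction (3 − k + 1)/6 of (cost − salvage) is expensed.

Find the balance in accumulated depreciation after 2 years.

Depreciable base = $17,320 − $1,000 = $16,320.
Sum of the years' digits = 3+2+1 = 6.
Year 1: $16,320 × 3/6 = $8,160. Book value $9,160.
Year 2: $16,320 × 2/6 = $5,440. Book value $3,720.
Accumulated through year 2 = $17,320 − $3,720 = $13,600.

$13,600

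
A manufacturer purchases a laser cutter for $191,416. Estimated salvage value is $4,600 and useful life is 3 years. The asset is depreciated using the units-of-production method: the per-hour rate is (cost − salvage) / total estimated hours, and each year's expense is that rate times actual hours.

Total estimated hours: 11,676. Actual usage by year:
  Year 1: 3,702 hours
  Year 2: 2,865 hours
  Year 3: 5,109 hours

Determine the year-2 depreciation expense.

Depreciable base = $191,416 − $4,600 = $186,816.
Rate = $186,816 / 11,676 hours = $16 per hour.
Year 1: 3,702 × $16 = $59,232. Book value $132,184.
Year 2: 2,865 × $16 = $45,840. Book value $86,344.

$45,840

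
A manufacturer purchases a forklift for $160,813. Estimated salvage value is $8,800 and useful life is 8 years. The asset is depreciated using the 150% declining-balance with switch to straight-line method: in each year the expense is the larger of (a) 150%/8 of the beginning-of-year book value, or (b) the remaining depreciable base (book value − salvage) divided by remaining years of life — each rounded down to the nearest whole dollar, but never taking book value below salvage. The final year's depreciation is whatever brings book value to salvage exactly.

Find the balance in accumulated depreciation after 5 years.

$106,049

Depreciable base = $160,813 − $8,800 = $152,013.
Year 1: DB = ⌊$160,813 × 150%/8⌋ = $30,152; SL = ⌊$152,013/8⌋ = $19,001 → take DB $30,152. Book value $130,661.
Year 2: DB = ⌊$130,661 × 150%/8⌋ = $24,498; SL = ⌊$121,861/7⌋ = $17,408 → take DB $24,498. Book value $106,163.
Year 3: DB = ⌊$106,163 × 150%/8⌋ = $19,905; SL = ⌊$97,363/6⌋ = $16,227 → take DB $19,905. Book value $86,258.
Year 4: DB = ⌊$86,258 × 150%/8⌋ = $16,173; SL = ⌊$77,458/5⌋ = $15,491 → take DB $16,173. Book value $70,085.
Year 5: DB = ⌊$70,085 × 150%/8⌋ = $13,140; SL = ⌊$61,285/4⌋ = $15,321 → take SL $15,321. Book value $54,764.
Accumulated through year 5 = $160,813 − $54,764 = $106,049.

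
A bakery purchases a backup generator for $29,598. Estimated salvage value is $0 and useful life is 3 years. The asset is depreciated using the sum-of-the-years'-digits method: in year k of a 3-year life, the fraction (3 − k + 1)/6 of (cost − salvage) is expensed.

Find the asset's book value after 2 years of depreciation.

$4,933

Depreciable base = $29,598 − $0 = $29,598.
Sum of the years' digits = 3+2+1 = 6.
Year 1: $29,598 × 3/6 = $14,799. Book value $14,799.
Year 2: $29,598 × 2/6 = $9,866. Book value $4,933.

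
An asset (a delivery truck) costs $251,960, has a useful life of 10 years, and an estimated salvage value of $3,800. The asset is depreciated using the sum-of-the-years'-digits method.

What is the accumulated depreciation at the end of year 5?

Depreciable base = $251,960 − $3,800 = $248,160.
Sum of the years' digits = 10+9+8+7+6+5+4+3+2+1 = 55.
Year 1: $248,160 × 10/55 = $45,120. Book value $206,840.
Year 2: $248,160 × 9/55 = $40,608. Book value $166,232.
Year 3: $248,160 × 8/55 = $36,096. Book value $130,136.
Year 4: $248,160 × 7/55 = $31,584. Book value $98,552.
Year 5: $248,160 × 6/55 = $27,072. Book value $71,480.
Accumulated through year 5 = $251,960 − $71,480 = $180,480.

$180,480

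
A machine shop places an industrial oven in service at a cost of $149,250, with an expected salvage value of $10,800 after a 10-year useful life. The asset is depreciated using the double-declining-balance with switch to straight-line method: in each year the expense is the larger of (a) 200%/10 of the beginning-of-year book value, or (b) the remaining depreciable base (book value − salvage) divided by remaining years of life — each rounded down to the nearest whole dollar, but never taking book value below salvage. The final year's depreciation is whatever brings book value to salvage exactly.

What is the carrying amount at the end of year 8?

$24,468

Depreciable base = $149,250 − $10,800 = $138,450.
Year 1: DB = ⌊$149,250 × 200%/10⌋ = $29,850; SL = ⌊$138,450/10⌋ = $13,845 → take DB $29,850. Book value $119,400.
Year 2: DB = ⌊$119,400 × 200%/10⌋ = $23,880; SL = ⌊$108,600/9⌋ = $12,066 → take DB $23,880. Book value $95,520.
Year 3: DB = ⌊$95,520 × 200%/10⌋ = $19,104; SL = ⌊$84,720/8⌋ = $10,590 → take DB $19,104. Book value $76,416.
Year 4: DB = ⌊$76,416 × 200%/10⌋ = $15,283; SL = ⌊$65,616/7⌋ = $9,373 → take DB $15,283. Book value $61,133.
Year 5: DB = ⌊$61,133 × 200%/10⌋ = $12,226; SL = ⌊$50,333/6⌋ = $8,388 → take DB $12,226. Book value $48,907.
Year 6: DB = ⌊$48,907 × 200%/10⌋ = $9,781; SL = ⌊$38,107/5⌋ = $7,621 → take DB $9,781. Book value $39,126.
Year 7: DB = ⌊$39,126 × 200%/10⌋ = $7,825; SL = ⌊$28,326/4⌋ = $7,081 → take DB $7,825. Book value $31,301.
Year 8: DB = ⌊$31,301 × 200%/10⌋ = $6,260; SL = ⌊$20,501/3⌋ = $6,833 → take SL $6,833. Book value $24,468.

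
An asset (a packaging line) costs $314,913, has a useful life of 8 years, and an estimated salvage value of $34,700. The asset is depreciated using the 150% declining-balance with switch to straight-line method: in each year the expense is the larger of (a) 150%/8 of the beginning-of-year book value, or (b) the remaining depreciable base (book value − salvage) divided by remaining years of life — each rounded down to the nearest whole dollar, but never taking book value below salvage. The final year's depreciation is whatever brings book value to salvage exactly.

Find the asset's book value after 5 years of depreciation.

$111,510

Depreciable base = $314,913 − $34,700 = $280,213.
Year 1: DB = ⌊$314,913 × 150%/8⌋ = $59,046; SL = ⌊$280,213/8⌋ = $35,026 → take DB $59,046. Book value $255,867.
Year 2: DB = ⌊$255,867 × 150%/8⌋ = $47,975; SL = ⌊$221,167/7⌋ = $31,595 → take DB $47,975. Book value $207,892.
Year 3: DB = ⌊$207,892 × 150%/8⌋ = $38,979; SL = ⌊$173,192/6⌋ = $28,865 → take DB $38,979. Book value $168,913.
Year 4: DB = ⌊$168,913 × 150%/8⌋ = $31,671; SL = ⌊$134,213/5⌋ = $26,842 → take DB $31,671. Book value $137,242.
Year 5: DB = ⌊$137,242 × 150%/8⌋ = $25,732; SL = ⌊$102,542/4⌋ = $25,635 → take DB $25,732. Book value $111,510.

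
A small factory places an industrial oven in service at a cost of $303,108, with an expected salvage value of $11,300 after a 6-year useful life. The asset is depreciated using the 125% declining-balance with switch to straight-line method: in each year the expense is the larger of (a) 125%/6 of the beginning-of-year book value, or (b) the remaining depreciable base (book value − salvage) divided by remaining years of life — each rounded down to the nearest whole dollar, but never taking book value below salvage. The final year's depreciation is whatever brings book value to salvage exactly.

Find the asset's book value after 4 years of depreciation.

Depreciable base = $303,108 − $11,300 = $291,808.
Year 1: DB = ⌊$303,108 × 125%/6⌋ = $63,147; SL = ⌊$291,808/6⌋ = $48,634 → take DB $63,147. Book value $239,961.
Year 2: DB = ⌊$239,961 × 125%/6⌋ = $49,991; SL = ⌊$228,661/5⌋ = $45,732 → take DB $49,991. Book value $189,970.
Year 3: DB = ⌊$189,970 × 125%/6⌋ = $39,577; SL = ⌊$178,670/4⌋ = $44,667 → take SL $44,667. Book value $145,303.
Year 4: DB = ⌊$145,303 × 125%/6⌋ = $30,271; SL = ⌊$134,003/3⌋ = $44,667 → take SL $44,667. Book value $100,636.

$100,636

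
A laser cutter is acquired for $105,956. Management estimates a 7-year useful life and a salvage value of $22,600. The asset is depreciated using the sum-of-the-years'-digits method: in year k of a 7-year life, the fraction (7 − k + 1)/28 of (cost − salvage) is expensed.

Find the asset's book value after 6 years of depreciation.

Depreciable base = $105,956 − $22,600 = $83,356.
Sum of the years' digits = 7+6+5+4+3+2+1 = 28.
Year 1: $83,356 × 7/28 = $20,839. Book value $85,117.
Year 2: $83,356 × 6/28 = $17,862. Book value $67,255.
Year 3: $83,356 × 5/28 = $14,885. Book value $52,370.
Year 4: $83,356 × 4/28 = $11,908. Book value $40,462.
Year 5: $83,356 × 3/28 = $8,931. Book value $31,531.
Year 6: $83,356 × 2/28 = $5,954. Book value $25,577.

$25,577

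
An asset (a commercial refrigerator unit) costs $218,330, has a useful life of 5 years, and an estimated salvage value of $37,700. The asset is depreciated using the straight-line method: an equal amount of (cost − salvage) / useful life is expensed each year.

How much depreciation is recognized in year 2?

Depreciable base = $218,330 − $37,700 = $180,630.
Annual expense = $180,630 / 5 = $36,126.

$36,126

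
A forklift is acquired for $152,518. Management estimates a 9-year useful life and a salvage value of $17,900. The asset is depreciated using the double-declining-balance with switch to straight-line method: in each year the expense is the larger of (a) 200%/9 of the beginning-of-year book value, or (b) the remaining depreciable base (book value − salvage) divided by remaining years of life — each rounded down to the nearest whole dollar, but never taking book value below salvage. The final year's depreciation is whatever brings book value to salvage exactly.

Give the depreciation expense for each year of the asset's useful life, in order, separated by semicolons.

$33,892; $26,361; $20,503; $15,947; $12,403; $9,647; $7,503; $5,836; $2,526

Depreciable base = $152,518 − $17,900 = $134,618.
Year 1: DB = ⌊$152,518 × 200%/9⌋ = $33,892; SL = ⌊$134,618/9⌋ = $14,957 → take DB $33,892. Book value $118,626.
Year 2: DB = ⌊$118,626 × 200%/9⌋ = $26,361; SL = ⌊$100,726/8⌋ = $12,590 → take DB $26,361. Book value $92,265.
Year 3: DB = ⌊$92,265 × 200%/9⌋ = $20,503; SL = ⌊$74,365/7⌋ = $10,623 → take DB $20,503. Book value $71,762.
Year 4: DB = ⌊$71,762 × 200%/9⌋ = $15,947; SL = ⌊$53,862/6⌋ = $8,977 → take DB $15,947. Book value $55,815.
Year 5: DB = ⌊$55,815 × 200%/9⌋ = $12,403; SL = ⌊$37,915/5⌋ = $7,583 → take DB $12,403. Book value $43,412.
Year 6: DB = ⌊$43,412 × 200%/9⌋ = $9,647; SL = ⌊$25,512/4⌋ = $6,378 → take DB $9,647. Book value $33,765.
Year 7: DB = ⌊$33,765 × 200%/9⌋ = $7,503; SL = ⌊$15,865/3⌋ = $5,288 → take DB $7,503. Book value $26,262.
Year 8: DB = ⌊$26,262 × 200%/9⌋ = $5,836; SL = ⌊$8,362/2⌋ = $4,181 → take DB $5,836. Book value $20,426.
Year 9 (final): $20,426 − $17,900 = $2,526. Book value $17,900.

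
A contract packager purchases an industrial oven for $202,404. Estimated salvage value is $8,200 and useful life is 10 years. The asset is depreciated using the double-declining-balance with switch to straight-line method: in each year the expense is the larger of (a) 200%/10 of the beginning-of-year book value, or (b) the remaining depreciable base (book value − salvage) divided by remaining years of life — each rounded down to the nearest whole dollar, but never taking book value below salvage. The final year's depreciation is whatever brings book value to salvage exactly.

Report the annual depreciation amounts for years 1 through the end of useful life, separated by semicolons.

$40,480; $32,384; $25,908; $20,726; $16,581; $13,265; $11,215; $11,215; $11,215; $11,215

Depreciable base = $202,404 − $8,200 = $194,204.
Year 1: DB = ⌊$202,404 × 200%/10⌋ = $40,480; SL = ⌊$194,204/10⌋ = $19,420 → take DB $40,480. Book value $161,924.
Year 2: DB = ⌊$161,924 × 200%/10⌋ = $32,384; SL = ⌊$153,724/9⌋ = $17,080 → take DB $32,384. Book value $129,540.
Year 3: DB = ⌊$129,540 × 200%/10⌋ = $25,908; SL = ⌊$121,340/8⌋ = $15,167 → take DB $25,908. Book value $103,632.
Year 4: DB = ⌊$103,632 × 200%/10⌋ = $20,726; SL = ⌊$95,432/7⌋ = $13,633 → take DB $20,726. Book value $82,906.
Year 5: DB = ⌊$82,906 × 200%/10⌋ = $16,581; SL = ⌊$74,706/6⌋ = $12,451 → take DB $16,581. Book value $66,325.
Year 6: DB = ⌊$66,325 × 200%/10⌋ = $13,265; SL = ⌊$58,125/5⌋ = $11,625 → take DB $13,265. Book value $53,060.
Year 7: DB = ⌊$53,060 × 200%/10⌋ = $10,612; SL = ⌊$44,860/4⌋ = $11,215 → take SL $11,215. Book value $41,845.
Year 8: DB = ⌊$41,845 × 200%/10⌋ = $8,369; SL = ⌊$33,645/3⌋ = $11,215 → take SL $11,215. Book value $30,630.
Year 9: DB = ⌊$30,630 × 200%/10⌋ = $6,126; SL = ⌊$22,430/2⌋ = $11,215 → take SL $11,215. Book value $19,415.
Year 10 (final): $19,415 − $8,200 = $11,215. Book value $8,200.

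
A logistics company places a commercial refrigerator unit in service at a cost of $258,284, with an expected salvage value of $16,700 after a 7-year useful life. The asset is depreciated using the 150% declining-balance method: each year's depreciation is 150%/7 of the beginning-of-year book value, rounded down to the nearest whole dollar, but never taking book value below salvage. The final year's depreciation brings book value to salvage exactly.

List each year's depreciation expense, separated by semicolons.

Depreciable base = $258,284 − $16,700 = $241,584.
Year 1: ⌊$258,284 × 150%/7⌋ = $55,346. Book value $202,938.
Year 2: ⌊$202,938 × 150%/7⌋ = $43,486. Book value $159,452.
Year 3: ⌊$159,452 × 150%/7⌋ = $34,168. Book value $125,284.
Year 4: ⌊$125,284 × 150%/7⌋ = $26,846. Book value $98,438.
Year 5: ⌊$98,438 × 150%/7⌋ = $21,093. Book value $77,345.
Year 6: ⌊$77,345 × 150%/7⌋ = $16,573. Book value $60,772.
Year 7 (final): $60,772 − $16,700 = $44,072. Book value $16,700.

$55,346; $43,486; $34,168; $26,846; $21,093; $16,573; $44,072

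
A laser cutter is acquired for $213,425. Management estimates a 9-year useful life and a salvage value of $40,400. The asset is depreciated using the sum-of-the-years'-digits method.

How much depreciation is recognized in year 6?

Depreciable base = $213,425 − $40,400 = $173,025.
Sum of the years' digits = 9+8+7+6+5+4+3+2+1 = 45.
Year 1: $173,025 × 9/45 = $34,605. Book value $178,820.
Year 2: $173,025 × 8/45 = $30,760. Book value $148,060.
Year 3: $173,025 × 7/45 = $26,915. Book value $121,145.
Year 4: $173,025 × 6/45 = $23,070. Book value $98,075.
Year 5: $173,025 × 5/45 = $19,225. Book value $78,850.
Year 6: $173,025 × 4/45 = $15,380. Book value $63,470.

$15,380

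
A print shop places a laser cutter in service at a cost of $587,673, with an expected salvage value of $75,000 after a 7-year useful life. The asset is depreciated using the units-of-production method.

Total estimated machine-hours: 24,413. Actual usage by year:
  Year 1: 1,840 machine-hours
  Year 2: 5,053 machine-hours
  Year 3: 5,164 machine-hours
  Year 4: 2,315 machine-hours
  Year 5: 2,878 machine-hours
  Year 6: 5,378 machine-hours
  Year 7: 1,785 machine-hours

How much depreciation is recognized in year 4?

Depreciable base = $587,673 − $75,000 = $512,673.
Rate = $512,673 / 24,413 machine-hours = $21 per machine-hour.
Year 1: 1,840 × $21 = $38,640. Book value $549,033.
Year 2: 5,053 × $21 = $106,113. Book value $442,920.
Year 3: 5,164 × $21 = $108,444. Book value $334,476.
Year 4: 2,315 × $21 = $48,615. Book value $285,861.

$48,615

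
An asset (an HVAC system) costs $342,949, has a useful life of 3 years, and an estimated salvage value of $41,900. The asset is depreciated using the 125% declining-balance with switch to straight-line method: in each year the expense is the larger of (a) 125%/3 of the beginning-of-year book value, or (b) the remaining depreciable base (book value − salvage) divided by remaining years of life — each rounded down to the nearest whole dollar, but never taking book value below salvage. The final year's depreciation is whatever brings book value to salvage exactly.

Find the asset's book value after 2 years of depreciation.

$116,699

Depreciable base = $342,949 − $41,900 = $301,049.
Year 1: DB = ⌊$342,949 × 125%/3⌋ = $142,895; SL = ⌊$301,049/3⌋ = $100,349 → take DB $142,895. Book value $200,054.
Year 2: DB = ⌊$200,054 × 125%/3⌋ = $83,355; SL = ⌊$158,154/2⌋ = $79,077 → take DB $83,355. Book value $116,699.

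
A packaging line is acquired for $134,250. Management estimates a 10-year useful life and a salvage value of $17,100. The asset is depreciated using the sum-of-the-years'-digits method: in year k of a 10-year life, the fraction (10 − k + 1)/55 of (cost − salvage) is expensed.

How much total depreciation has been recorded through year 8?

$110,760

Depreciable base = $134,250 − $17,100 = $117,150.
Sum of the years' digits = 10+9+8+7+6+5+4+3+2+1 = 55.
Year 1: $117,150 × 10/55 = $21,300. Book value $112,950.
Year 2: $117,150 × 9/55 = $19,170. Book value $93,780.
Year 3: $117,150 × 8/55 = $17,040. Book value $76,740.
Year 4: $117,150 × 7/55 = $14,910. Book value $61,830.
Year 5: $117,150 × 6/55 = $12,780. Book value $49,050.
Year 6: $117,150 × 5/55 = $10,650. Book value $38,400.
Year 7: $117,150 × 4/55 = $8,520. Book value $29,880.
Year 8: $117,150 × 3/55 = $6,390. Book value $23,490.
Accumulated through year 8 = $134,250 − $23,490 = $110,760.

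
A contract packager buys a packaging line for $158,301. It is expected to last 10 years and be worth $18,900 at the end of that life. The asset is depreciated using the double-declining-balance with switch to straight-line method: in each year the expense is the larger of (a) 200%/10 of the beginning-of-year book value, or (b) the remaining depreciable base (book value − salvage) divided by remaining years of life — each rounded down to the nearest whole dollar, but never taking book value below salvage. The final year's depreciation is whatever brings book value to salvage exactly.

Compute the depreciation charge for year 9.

$5,312

Depreciable base = $158,301 − $18,900 = $139,401.
Year 1: DB = ⌊$158,301 × 200%/10⌋ = $31,660; SL = ⌊$139,401/10⌋ = $13,940 → take DB $31,660. Book value $126,641.
Year 2: DB = ⌊$126,641 × 200%/10⌋ = $25,328; SL = ⌊$107,741/9⌋ = $11,971 → take DB $25,328. Book value $101,313.
Year 3: DB = ⌊$101,313 × 200%/10⌋ = $20,262; SL = ⌊$82,413/8⌋ = $10,301 → take DB $20,262. Book value $81,051.
Year 4: DB = ⌊$81,051 × 200%/10⌋ = $16,210; SL = ⌊$62,151/7⌋ = $8,878 → take DB $16,210. Book value $64,841.
Year 5: DB = ⌊$64,841 × 200%/10⌋ = $12,968; SL = ⌊$45,941/6⌋ = $7,656 → take DB $12,968. Book value $51,873.
Year 6: DB = ⌊$51,873 × 200%/10⌋ = $10,374; SL = ⌊$32,973/5⌋ = $6,594 → take DB $10,374. Book value $41,499.
Year 7: DB = ⌊$41,499 × 200%/10⌋ = $8,299; SL = ⌊$22,599/4⌋ = $5,649 → take DB $8,299. Book value $33,200.
Year 8: DB = ⌊$33,200 × 200%/10⌋ = $6,640; SL = ⌊$14,300/3⌋ = $4,766 → take DB $6,640. Book value $26,560.
Year 9: DB = ⌊$26,560 × 200%/10⌋ = $5,312; SL = ⌊$7,660/2⌋ = $3,830 → take DB $5,312. Book value $21,248.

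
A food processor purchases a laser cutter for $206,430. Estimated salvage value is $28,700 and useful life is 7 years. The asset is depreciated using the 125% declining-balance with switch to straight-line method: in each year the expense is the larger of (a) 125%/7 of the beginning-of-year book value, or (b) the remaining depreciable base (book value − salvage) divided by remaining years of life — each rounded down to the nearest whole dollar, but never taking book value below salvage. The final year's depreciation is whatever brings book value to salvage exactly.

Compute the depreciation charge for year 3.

$24,872

Depreciable base = $206,430 − $28,700 = $177,730.
Year 1: DB = ⌊$206,430 × 125%/7⌋ = $36,862; SL = ⌊$177,730/7⌋ = $25,390 → take DB $36,862. Book value $169,568.
Year 2: DB = ⌊$169,568 × 125%/7⌋ = $30,280; SL = ⌊$140,868/6⌋ = $23,478 → take DB $30,280. Book value $139,288.
Year 3: DB = ⌊$139,288 × 125%/7⌋ = $24,872; SL = ⌊$110,588/5⌋ = $22,117 → take DB $24,872. Book value $114,416.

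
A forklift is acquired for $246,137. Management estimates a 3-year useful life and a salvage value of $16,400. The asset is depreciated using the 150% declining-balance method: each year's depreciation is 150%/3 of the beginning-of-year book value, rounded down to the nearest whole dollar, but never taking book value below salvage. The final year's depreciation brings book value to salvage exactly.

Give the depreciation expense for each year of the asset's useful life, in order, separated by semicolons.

$123,068; $61,534; $45,135

Depreciable base = $246,137 − $16,400 = $229,737.
Year 1: ⌊$246,137 × 150%/3⌋ = $123,068. Book value $123,069.
Year 2: ⌊$123,069 × 150%/3⌋ = $61,534. Book value $61,535.
Year 3 (final): $61,535 − $16,400 = $45,135. Book value $16,400.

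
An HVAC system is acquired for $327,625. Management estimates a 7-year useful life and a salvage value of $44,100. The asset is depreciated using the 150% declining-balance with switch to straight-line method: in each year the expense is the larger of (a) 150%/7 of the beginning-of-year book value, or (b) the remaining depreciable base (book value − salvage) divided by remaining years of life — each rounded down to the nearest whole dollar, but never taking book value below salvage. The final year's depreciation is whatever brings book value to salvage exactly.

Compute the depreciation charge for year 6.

Depreciable base = $327,625 − $44,100 = $283,525.
Year 1: DB = ⌊$327,625 × 150%/7⌋ = $70,205; SL = ⌊$283,525/7⌋ = $40,503 → take DB $70,205. Book value $257,420.
Year 2: DB = ⌊$257,420 × 150%/7⌋ = $55,161; SL = ⌊$213,320/6⌋ = $35,553 → take DB $55,161. Book value $202,259.
Year 3: DB = ⌊$202,259 × 150%/7⌋ = $43,341; SL = ⌊$158,159/5⌋ = $31,631 → take DB $43,341. Book value $158,918.
Year 4: DB = ⌊$158,918 × 150%/7⌋ = $34,053; SL = ⌊$114,818/4⌋ = $28,704 → take DB $34,053. Book value $124,865.
Year 5: DB = ⌊$124,865 × 150%/7⌋ = $26,756; SL = ⌊$80,765/3⌋ = $26,921 → take SL $26,921. Book value $97,944.
Year 6: DB = ⌊$97,944 × 150%/7⌋ = $20,988; SL = ⌊$53,844/2⌋ = $26,922 → take SL $26,922. Book value $71,022.

$26,922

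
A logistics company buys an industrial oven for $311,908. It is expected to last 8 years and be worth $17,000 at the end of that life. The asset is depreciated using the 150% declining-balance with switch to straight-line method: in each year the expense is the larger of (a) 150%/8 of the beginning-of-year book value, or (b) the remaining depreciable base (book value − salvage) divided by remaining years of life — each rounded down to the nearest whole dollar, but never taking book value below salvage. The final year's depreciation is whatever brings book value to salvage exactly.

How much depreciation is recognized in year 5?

$29,733

Depreciable base = $311,908 − $17,000 = $294,908.
Year 1: DB = ⌊$311,908 × 150%/8⌋ = $58,482; SL = ⌊$294,908/8⌋ = $36,863 → take DB $58,482. Book value $253,426.
Year 2: DB = ⌊$253,426 × 150%/8⌋ = $47,517; SL = ⌊$236,426/7⌋ = $33,775 → take DB $47,517. Book value $205,909.
Year 3: DB = ⌊$205,909 × 150%/8⌋ = $38,607; SL = ⌊$188,909/6⌋ = $31,484 → take DB $38,607. Book value $167,302.
Year 4: DB = ⌊$167,302 × 150%/8⌋ = $31,369; SL = ⌊$150,302/5⌋ = $30,060 → take DB $31,369. Book value $135,933.
Year 5: DB = ⌊$135,933 × 150%/8⌋ = $25,487; SL = ⌊$118,933/4⌋ = $29,733 → take SL $29,733. Book value $106,200.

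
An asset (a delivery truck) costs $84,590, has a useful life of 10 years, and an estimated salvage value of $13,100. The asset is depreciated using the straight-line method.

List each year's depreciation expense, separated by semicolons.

$7,149; $7,149; $7,149; $7,149; $7,149; $7,149; $7,149; $7,149; $7,149; $7,149

Depreciable base = $84,590 − $13,100 = $71,490.
Annual expense = $71,490 / 10 = $7,149.
End of year 1: book value $77,441.
End of year 2: book value $70,292.
End of year 3: book value $63,143.
End of year 4: book value $55,994.
End of year 5: book value $48,845.
End of year 6: book value $41,696.
End of year 7: book value $34,547.
End of year 8: book value $27,398.
End of year 9: book value $20,249.
End of year 10: book value $13,100.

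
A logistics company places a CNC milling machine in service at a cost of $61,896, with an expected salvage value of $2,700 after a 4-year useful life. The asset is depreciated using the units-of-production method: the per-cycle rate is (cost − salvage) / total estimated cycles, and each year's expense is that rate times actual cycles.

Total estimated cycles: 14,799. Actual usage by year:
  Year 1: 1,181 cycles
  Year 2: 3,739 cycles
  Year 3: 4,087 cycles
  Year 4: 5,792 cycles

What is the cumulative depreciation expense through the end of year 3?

$36,028

Depreciable base = $61,896 − $2,700 = $59,196.
Rate = $59,196 / 14,799 cycles = $4 per cycle.
Year 1: 1,181 × $4 = $4,724. Book value $57,172.
Year 2: 3,739 × $4 = $14,956. Book value $42,216.
Year 3: 4,087 × $4 = $16,348. Book value $25,868.
Accumulated through year 3 = $61,896 − $25,868 = $36,028.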